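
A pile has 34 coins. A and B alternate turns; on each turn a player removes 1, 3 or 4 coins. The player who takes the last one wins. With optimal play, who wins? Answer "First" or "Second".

First

Mark each pile size as W (mover wins) or L (mover loses):
i:   0  1  2  3  4  5  6  7  8  9 10 11 12 13 14 15 16 17 18 19 20 21 22 23 24 25 26 27 28 29 30 31 32 33 34
     L  W  L  W  W  W  W  L  W  L  W  W  W  W  L  W  L  W  W  W  W  L  W  L  W  W  W  W  L  W  L  W  W  W  W
Position 34 is W, so the first player wins.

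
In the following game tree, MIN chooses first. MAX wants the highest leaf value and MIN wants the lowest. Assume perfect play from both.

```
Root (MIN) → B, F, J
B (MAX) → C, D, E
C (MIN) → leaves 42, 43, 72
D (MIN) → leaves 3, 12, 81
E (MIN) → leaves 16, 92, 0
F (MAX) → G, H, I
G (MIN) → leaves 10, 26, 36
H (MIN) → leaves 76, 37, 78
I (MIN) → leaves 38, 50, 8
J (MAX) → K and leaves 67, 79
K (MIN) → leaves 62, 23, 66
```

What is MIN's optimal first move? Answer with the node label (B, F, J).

C (MIN): min(42, 43, 72) = 42
D (MIN): min(3, 12, 81) = 3
E (MIN): min(16, 92, 0) = 0
B (MAX): max(42, 3, 0) = 42
G (MIN): min(10, 26, 36) = 10
H (MIN): min(76, 37, 78) = 37
I (MIN): min(38, 50, 8) = 8
F (MAX): max(10, 37, 8) = 37
K (MIN): min(62, 23, 66) = 23
J (MAX): max(23, 67, 79) = 79
Root (MIN): min(42, 37, 79) = 37
MIN picks the child with the lowest value: F (value 37).

F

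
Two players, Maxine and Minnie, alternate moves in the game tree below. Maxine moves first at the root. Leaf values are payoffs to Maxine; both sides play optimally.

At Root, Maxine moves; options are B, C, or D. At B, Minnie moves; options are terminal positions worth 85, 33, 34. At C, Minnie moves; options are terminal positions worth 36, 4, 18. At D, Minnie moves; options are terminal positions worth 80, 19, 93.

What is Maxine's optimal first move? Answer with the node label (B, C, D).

B (Minnie): min(85, 33, 34) = 33
C (Minnie): min(36, 4, 18) = 4
D (Minnie): min(80, 19, 93) = 19
Root (Maxine): max(33, 4, 19) = 33
Maxine picks the child with the highest value: B (value 33).

B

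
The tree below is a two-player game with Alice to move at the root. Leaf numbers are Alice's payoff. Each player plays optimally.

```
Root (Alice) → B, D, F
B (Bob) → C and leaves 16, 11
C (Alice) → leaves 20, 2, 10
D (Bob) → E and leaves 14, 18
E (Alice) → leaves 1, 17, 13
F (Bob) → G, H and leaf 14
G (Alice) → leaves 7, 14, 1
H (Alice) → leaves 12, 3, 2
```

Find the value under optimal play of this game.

14

C (Alice): max(20, 2, 10) = 20
B (Bob): min(20, 16, 11) = 11
E (Alice): max(1, 17, 13) = 17
D (Bob): min(17, 14, 18) = 14
G (Alice): max(7, 14, 1) = 14
H (Alice): max(12, 3, 2) = 12
F (Bob): min(14, 12, 14) = 12
Root (Alice): max(11, 14, 12) = 14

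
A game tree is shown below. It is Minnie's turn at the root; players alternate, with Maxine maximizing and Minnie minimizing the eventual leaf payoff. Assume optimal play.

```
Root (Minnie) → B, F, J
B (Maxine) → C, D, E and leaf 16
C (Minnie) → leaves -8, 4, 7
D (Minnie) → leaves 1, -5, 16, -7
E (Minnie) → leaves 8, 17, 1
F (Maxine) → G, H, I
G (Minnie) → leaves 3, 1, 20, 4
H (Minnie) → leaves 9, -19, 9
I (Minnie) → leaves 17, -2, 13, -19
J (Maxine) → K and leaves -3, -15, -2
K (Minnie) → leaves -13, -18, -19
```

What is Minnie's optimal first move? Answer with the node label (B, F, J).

J

C (Minnie): min(-8, 4, 7) = -8
D (Minnie): min(1, -5, 16, -7) = -7
E (Minnie): min(8, 17, 1) = 1
B (Maxine): max(-8, -7, 1, 16) = 16
G (Minnie): min(3, 1, 20, 4) = 1
H (Minnie): min(9, -19, 9) = -19
I (Minnie): min(17, -2, 13, -19) = -19
F (Maxine): max(1, -19, -19) = 1
K (Minnie): min(-13, -18, -19) = -19
J (Maxine): max(-19, -3, -15, -2) = -2
Root (Minnie): min(16, 1, -2) = -2
Minnie picks the child with the lowest value: J (value -2).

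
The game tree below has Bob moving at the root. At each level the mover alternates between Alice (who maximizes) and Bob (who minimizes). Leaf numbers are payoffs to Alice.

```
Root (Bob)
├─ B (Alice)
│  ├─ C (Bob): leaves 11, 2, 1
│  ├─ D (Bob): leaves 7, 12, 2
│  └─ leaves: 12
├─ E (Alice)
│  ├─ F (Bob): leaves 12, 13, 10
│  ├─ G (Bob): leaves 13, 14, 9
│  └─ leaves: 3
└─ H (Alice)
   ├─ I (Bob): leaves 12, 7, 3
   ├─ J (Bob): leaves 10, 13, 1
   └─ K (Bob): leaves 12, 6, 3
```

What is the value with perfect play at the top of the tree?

C (Bob): min(11, 2, 1) = 1
D (Bob): min(7, 12, 2) = 2
B (Alice): max(1, 2, 12) = 12
F (Bob): min(12, 13, 10) = 10
G (Bob): min(13, 14, 9) = 9
E (Alice): max(10, 9, 3) = 10
I (Bob): min(12, 7, 3) = 3
J (Bob): min(10, 13, 1) = 1
K (Bob): min(12, 6, 3) = 3
H (Alice): max(3, 1, 3) = 3
Root (Bob): min(12, 10, 3) = 3

3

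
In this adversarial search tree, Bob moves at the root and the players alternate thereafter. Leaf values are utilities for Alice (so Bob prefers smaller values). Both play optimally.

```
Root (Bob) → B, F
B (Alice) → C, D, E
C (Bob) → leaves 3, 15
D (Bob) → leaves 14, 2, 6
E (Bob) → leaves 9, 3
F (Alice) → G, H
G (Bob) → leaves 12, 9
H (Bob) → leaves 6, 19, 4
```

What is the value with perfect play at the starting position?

C (Bob): min(3, 15) = 3
D (Bob): min(14, 2, 6) = 2
E (Bob): min(9, 3) = 3
B (Alice): max(3, 2, 3) = 3
G (Bob): min(12, 9) = 9
H (Bob): min(6, 19, 4) = 4
F (Alice): max(9, 4) = 9
Root (Bob): min(3, 9) = 3

3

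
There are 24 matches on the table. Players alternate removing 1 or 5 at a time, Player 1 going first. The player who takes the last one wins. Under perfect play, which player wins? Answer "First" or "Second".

Second

Mark each pile size as W (mover wins) or L (mover loses):
i:   0  1  2  3  4  5  6  7  8  9 10 11 12 13 14 15 16 17 18 19 20 21 22 23 24
     L  W  L  W  L  W  L  W  L  W  L  W  L  W  L  W  L  W  L  W  L  W  L  W  L
Position 24 is L, so the second player wins.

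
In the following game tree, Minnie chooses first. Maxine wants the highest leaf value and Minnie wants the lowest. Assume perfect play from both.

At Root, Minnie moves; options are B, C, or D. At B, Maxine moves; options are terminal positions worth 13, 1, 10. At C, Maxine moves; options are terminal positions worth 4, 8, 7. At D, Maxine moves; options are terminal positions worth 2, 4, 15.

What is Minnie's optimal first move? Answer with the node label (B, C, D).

C

B (Maxine): max(13, 1, 10) = 13
C (Maxine): max(4, 8, 7) = 8
D (Maxine): max(2, 4, 15) = 15
Root (Minnie): min(13, 8, 15) = 8
Minnie picks the child with the lowest value: C (value 8).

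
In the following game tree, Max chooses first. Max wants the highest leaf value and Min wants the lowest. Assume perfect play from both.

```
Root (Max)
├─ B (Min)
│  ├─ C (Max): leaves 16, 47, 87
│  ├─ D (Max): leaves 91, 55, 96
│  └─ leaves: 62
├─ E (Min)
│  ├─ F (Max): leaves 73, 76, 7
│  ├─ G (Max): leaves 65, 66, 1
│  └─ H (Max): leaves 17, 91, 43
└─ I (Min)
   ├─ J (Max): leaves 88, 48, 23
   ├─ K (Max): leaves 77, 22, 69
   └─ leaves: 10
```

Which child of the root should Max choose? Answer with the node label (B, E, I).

E

C (Max): max(16, 47, 87) = 87
D (Max): max(91, 55, 96) = 96
B (Min): min(87, 96, 62) = 62
F (Max): max(73, 76, 7) = 76
G (Max): max(65, 66, 1) = 66
H (Max): max(17, 91, 43) = 91
E (Min): min(76, 66, 91) = 66
J (Max): max(88, 48, 23) = 88
K (Max): max(77, 22, 69) = 77
I (Min): min(88, 77, 10) = 10
Root (Max): max(62, 66, 10) = 66
Max picks the child with the highest value: E (value 66).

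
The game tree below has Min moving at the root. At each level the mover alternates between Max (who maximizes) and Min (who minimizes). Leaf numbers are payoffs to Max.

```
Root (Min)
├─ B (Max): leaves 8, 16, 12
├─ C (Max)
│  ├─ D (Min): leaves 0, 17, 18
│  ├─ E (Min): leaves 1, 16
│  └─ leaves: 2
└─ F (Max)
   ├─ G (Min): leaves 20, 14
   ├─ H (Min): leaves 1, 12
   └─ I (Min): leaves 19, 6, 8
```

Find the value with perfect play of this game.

2

B (Max): max(8, 16, 12) = 16
D (Min): min(0, 17, 18) = 0
E (Min): min(1, 16) = 1
C (Max): max(0, 1, 2) = 2
G (Min): min(20, 14) = 14
H (Min): min(1, 12) = 1
I (Min): min(19, 6, 8) = 6
F (Max): max(14, 1, 6) = 14
Root (Min): min(16, 2, 14) = 2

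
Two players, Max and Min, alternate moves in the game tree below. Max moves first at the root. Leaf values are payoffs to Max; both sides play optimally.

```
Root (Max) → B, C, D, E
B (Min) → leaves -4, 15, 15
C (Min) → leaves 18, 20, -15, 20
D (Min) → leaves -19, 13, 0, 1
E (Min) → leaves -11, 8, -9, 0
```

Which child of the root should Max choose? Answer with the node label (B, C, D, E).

B

B (Min): min(-4, 15, 15) = -4
C (Min): min(18, 20, -15, 20) = -15
D (Min): min(-19, 13, 0, 1) = -19
E (Min): min(-11, 8, -9, 0) = -11
Root (Max): max(-4, -15, -19, -11) = -4
Max picks the child with the highest value: B (value -4).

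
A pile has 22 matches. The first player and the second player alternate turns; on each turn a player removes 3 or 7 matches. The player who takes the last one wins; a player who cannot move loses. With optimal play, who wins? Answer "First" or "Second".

Second

Positions where the player to move wins (W) vs loses (L):
i:   0  1  2  3  4  5  6  7  8  9 10 11 12 13 14 15 16 17 18 19 20 21 22
     L  L  L  W  W  W  L  W  W  W  L  L  L  W  W  W  L  W  W  W  L  L  L
Position 22 is L, so the second player wins.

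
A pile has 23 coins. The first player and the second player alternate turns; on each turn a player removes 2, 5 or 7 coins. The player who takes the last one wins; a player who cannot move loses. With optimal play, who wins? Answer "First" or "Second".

Second

Compute winning (W) and losing (L) positions by backward induction:
i:   0  1  2  3  4  5  6  7  8  9 10 11 12 13 14 15 16 17 18 19 20 21 22 23
     L  L  W  W  L  W  W  W  W  W  L  W  W  L  L  W  W  W  W  W  W  W  L  L
Position 23 is L, so the second player wins.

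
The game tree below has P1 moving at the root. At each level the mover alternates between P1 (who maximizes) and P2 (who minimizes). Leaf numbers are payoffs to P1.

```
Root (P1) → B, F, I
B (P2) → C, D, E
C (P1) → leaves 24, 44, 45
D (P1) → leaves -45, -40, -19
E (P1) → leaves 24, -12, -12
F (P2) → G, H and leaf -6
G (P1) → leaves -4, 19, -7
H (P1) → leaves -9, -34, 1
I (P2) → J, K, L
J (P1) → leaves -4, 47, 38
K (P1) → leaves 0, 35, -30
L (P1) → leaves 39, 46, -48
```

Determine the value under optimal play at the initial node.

35

C (P1): max(24, 44, 45) = 45
D (P1): max(-45, -40, -19) = -19
E (P1): max(24, -12, -12) = 24
B (P2): min(45, -19, 24) = -19
G (P1): max(-4, 19, -7) = 19
H (P1): max(-9, -34, 1) = 1
F (P2): min(19, 1, -6) = -6
J (P1): max(-4, 47, 38) = 47
K (P1): max(0, 35, -30) = 35
L (P1): max(39, 46, -48) = 46
I (P2): min(47, 35, 46) = 35
Root (P1): max(-19, -6, 35) = 35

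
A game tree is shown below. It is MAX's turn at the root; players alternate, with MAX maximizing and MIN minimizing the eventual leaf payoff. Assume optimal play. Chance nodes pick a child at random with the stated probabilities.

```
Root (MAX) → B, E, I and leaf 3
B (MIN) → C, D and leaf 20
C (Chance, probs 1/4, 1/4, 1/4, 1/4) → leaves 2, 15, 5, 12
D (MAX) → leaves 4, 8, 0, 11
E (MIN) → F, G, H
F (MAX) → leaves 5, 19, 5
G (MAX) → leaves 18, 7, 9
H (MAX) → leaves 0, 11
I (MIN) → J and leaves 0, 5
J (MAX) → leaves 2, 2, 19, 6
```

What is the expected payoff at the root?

11

C (Chance): 1/4·2 + 1/4·15 + 1/4·5 + 1/4·12 = 8.5
D (MAX): max(4, 8, 0, 11) = 11
B (MIN): min(8.5, 11, 20) = 8.5
F (MAX): max(5, 19, 5) = 19
G (MAX): max(18, 7, 9) = 18
H (MAX): max(0, 11) = 11
E (MIN): min(19, 18, 11) = 11
J (MAX): max(2, 2, 19, 6) = 19
I (MIN): min(19, 0, 5) = 0
Root (MAX): max(8.5, 11, 0, 3) = 11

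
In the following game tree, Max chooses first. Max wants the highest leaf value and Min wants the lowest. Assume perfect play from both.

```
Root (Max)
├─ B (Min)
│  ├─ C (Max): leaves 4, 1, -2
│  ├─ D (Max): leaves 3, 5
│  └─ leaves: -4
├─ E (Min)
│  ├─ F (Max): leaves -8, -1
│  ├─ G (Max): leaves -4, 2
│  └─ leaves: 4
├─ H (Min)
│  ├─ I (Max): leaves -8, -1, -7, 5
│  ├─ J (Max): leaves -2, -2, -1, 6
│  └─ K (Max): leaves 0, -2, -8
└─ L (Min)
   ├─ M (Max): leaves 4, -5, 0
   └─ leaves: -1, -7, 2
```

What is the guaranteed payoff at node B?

C: max(4, 1, -2) = 4
D: max(3, 5) = 5
B: min(4, 5, -4) = -4

-4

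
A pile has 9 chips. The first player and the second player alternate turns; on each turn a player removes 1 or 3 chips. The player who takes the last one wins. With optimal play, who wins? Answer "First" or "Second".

Compute winning (W) and losing (L) positions by backward induction:
i:   0  1  2  3  4  5  6  7  8  9
     L  W  L  W  L  W  L  W  L  W
Position 9 is W, so the first player wins.

First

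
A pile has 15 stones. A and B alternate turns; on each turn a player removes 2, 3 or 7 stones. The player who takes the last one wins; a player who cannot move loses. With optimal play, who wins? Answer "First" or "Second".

Mark each pile size as W (mover wins) or L (mover loses):
i:   0  1  2  3  4  5  6  7  8  9 10 11 12 13 14 15
     L  L  W  W  W  L  L  W  W  W  L  L  W  W  W  L
Position 15 is L, so the second player wins.

Second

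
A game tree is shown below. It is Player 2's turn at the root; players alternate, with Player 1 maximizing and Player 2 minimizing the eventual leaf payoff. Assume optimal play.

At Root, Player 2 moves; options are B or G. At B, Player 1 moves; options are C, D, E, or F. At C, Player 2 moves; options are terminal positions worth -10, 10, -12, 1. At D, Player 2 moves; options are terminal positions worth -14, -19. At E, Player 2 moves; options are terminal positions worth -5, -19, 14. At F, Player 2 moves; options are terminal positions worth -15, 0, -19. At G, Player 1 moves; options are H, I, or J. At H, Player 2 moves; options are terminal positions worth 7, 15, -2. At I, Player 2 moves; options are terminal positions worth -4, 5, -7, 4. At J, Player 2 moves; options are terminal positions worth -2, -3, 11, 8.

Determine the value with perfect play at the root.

-12

C (Player 2): min(-10, 10, -12, 1) = -12
D (Player 2): min(-14, -19) = -19
E (Player 2): min(-5, -19, 14) = -19
F (Player 2): min(-15, 0, -19) = -19
B (Player 1): max(-12, -19, -19, -19) = -12
H (Player 2): min(7, 15, -2) = -2
I (Player 2): min(-4, 5, -7, 4) = -7
J (Player 2): min(-2, -3, 11, 8) = -3
G (Player 1): max(-2, -7, -3) = -2
Root (Player 2): min(-12, -2) = -12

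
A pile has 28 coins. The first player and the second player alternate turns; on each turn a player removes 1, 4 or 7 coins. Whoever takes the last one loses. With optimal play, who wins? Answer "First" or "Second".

First

Mark each pile size as W (mover wins) or L (mover loses):
i:   0  1  2  3  4  5  6  7  8  9 10 11 12 13 14 15 16 17 18 19 20 21 22 23 24 25 26 27 28
     W  L  W  L  W  W  L  W  W  L  W  L  W  W  L  W  W  L  W  L  W  W  L  W  W  L  W  L  W
Position 28 is W, so the first player wins.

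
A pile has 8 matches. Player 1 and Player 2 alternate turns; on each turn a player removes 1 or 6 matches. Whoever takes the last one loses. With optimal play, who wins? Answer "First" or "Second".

Second

Positions where the player to move wins (W) vs loses (L):
i:   0  1  2  3  4  5  6  7  8
     W  L  W  L  W  L  W  W  L
Position 8 is L, so the second player wins.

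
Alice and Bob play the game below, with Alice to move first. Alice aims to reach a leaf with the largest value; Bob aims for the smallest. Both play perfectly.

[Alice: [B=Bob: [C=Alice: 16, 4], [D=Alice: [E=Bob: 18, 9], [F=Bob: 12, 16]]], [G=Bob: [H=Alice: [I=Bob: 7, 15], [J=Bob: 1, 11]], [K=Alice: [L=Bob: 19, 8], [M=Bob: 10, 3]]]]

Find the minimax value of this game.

C (Alice): max(16, 4) = 16
E (Bob): min(18, 9) = 9
F (Bob): min(12, 16) = 12
D (Alice): max(9, 12) = 12
B (Bob): min(16, 12) = 12
I (Bob): min(7, 15) = 7
J (Bob): min(1, 11) = 1
H (Alice): max(7, 1) = 7
L (Bob): min(19, 8) = 8
M (Bob): min(10, 3) = 3
K (Alice): max(8, 3) = 8
G (Bob): min(7, 8) = 7
Root (Alice): max(12, 7) = 12

12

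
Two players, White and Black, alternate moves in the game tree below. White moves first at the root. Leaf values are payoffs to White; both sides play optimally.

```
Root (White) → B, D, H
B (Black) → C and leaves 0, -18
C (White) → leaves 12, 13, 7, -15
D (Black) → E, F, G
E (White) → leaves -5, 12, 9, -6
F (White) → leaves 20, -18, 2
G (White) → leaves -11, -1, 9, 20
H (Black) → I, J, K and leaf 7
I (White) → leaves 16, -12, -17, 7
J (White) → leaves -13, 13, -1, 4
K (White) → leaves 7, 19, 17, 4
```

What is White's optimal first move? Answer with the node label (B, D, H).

D

C (White): max(12, 13, 7, -15) = 13
B (Black): min(13, 0, -18) = -18
E (White): max(-5, 12, 9, -6) = 12
F (White): max(20, -18, 2) = 20
G (White): max(-11, -1, 9, 20) = 20
D (Black): min(12, 20, 20) = 12
I (White): max(16, -12, -17, 7) = 16
J (White): max(-13, 13, -1, 4) = 13
K (White): max(7, 19, 17, 4) = 19
H (Black): min(16, 13, 19, 7) = 7
Root (White): max(-18, 12, 7) = 12
White picks the child with the highest value: D (value 12).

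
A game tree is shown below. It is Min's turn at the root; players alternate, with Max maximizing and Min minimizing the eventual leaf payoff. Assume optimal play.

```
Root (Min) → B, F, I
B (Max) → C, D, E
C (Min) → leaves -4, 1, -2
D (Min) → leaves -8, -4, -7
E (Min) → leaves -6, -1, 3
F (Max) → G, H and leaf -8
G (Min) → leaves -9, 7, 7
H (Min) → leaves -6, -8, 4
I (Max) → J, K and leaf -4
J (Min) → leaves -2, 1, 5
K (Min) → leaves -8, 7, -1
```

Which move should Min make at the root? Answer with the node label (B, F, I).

F

C (Min): min(-4, 1, -2) = -4
D (Min): min(-8, -4, -7) = -8
E (Min): min(-6, -1, 3) = -6
B (Max): max(-4, -8, -6) = -4
G (Min): min(-9, 7, 7) = -9
H (Min): min(-6, -8, 4) = -8
F (Max): max(-9, -8, -8) = -8
J (Min): min(-2, 1, 5) = -2
K (Min): min(-8, 7, -1) = -8
I (Max): max(-2, -8, -4) = -2
Root (Min): min(-4, -8, -2) = -8
Min picks the child with the lowest value: F (value -8).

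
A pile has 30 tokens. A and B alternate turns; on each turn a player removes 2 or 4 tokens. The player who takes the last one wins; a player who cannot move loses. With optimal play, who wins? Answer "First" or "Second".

Positions where the player to move wins (W) vs loses (L):
i:   0  1  2  3  4  5  6  7  8  9 10 11 12 13 14 15 16 17 18 19 20 21 22 23 24 25 26 27 28 29 30
     L  L  W  W  W  W  L  L  W  W  W  W  L  L  W  W  W  W  L  L  W  W  W  W  L  L  W  W  W  W  L
Position 30 is L, so the second player wins.

Second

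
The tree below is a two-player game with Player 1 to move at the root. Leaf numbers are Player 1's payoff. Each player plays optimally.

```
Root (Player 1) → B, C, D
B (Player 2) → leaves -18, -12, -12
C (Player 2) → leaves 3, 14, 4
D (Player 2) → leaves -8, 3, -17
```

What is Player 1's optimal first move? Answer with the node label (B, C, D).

B (Player 2): min(-18, -12, -12) = -18
C (Player 2): min(3, 14, 4) = 3
D (Player 2): min(-8, 3, -17) = -17
Root (Player 1): max(-18, 3, -17) = 3
Player 1 picks the child with the highest value: C (value 3).

C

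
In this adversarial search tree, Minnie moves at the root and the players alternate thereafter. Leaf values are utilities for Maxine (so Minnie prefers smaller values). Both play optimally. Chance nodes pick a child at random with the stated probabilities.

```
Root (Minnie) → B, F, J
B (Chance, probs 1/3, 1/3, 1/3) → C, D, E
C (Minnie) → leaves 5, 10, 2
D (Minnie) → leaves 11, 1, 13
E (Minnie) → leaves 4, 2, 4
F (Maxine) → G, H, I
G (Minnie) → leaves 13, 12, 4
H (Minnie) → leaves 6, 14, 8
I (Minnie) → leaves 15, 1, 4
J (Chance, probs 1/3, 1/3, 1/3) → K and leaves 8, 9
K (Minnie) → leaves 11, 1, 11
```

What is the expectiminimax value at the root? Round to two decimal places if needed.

1.67

C (Minnie): min(5, 10, 2) = 2
D (Minnie): min(11, 1, 13) = 1
E (Minnie): min(4, 2, 4) = 2
B (Chance): 1/3·2 + 1/3·1 + 1/3·2 = 1.67
G (Minnie): min(13, 12, 4) = 4
H (Minnie): min(6, 14, 8) = 6
I (Minnie): min(15, 1, 4) = 1
F (Maxine): max(4, 6, 1) = 6
K (Minnie): min(11, 1, 11) = 1
J (Chance): 1/3·1 + 1/3·8 + 1/3·9 = 6
Root (Minnie): min(1.67, 6, 6) = 1.67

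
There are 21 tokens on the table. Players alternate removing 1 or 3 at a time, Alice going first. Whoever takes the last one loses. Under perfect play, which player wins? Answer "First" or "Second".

i:   0  1  2  3  4  5  6  7  8  9 10 11 12 13 14 15 16 17 18 19 20 21
     W  L  W  L  W  L  W  L  W  L  W  L  W  L  W  L  W  L  W  L  W  L
Position 21 is L, so the second player wins.

Second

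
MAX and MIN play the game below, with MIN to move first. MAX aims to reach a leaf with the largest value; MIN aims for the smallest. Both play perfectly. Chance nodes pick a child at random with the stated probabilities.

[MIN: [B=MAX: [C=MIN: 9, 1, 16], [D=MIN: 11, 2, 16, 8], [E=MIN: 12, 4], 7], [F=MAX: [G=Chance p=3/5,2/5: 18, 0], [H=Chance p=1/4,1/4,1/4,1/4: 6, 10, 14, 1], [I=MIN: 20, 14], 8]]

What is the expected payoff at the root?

7

C (MIN): min(9, 1, 16) = 1
D (MIN): min(11, 2, 16, 8) = 2
E (MIN): min(12, 4) = 4
B (MAX): max(1, 2, 4, 7) = 7
G (Chance): 3/5·18 + 2/5·0 = 10.8
H (Chance): 1/4·6 + 1/4·10 + 1/4·14 + 1/4·1 = 7.75
I (MIN): min(20, 14) = 14
F (MAX): max(10.8, 7.75, 14, 8) = 14
Root (MIN): min(7, 14) = 7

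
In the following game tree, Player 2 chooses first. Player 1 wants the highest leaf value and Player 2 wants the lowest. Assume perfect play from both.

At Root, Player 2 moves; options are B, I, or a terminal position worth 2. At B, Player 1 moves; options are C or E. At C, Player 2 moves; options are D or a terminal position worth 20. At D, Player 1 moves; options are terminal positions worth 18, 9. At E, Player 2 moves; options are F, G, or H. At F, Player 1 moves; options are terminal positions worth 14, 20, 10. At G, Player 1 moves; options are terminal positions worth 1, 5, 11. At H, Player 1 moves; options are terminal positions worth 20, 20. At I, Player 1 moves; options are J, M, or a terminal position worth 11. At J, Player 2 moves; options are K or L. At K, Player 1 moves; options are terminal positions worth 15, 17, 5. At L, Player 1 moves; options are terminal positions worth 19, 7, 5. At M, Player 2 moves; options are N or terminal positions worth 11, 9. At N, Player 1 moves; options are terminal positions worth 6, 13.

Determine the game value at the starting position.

2

D (Player 1): max(18, 9) = 18
C (Player 2): min(18, 20) = 18
F (Player 1): max(14, 20, 10) = 20
G (Player 1): max(1, 5, 11) = 11
H (Player 1): max(20, 20) = 20
E (Player 2): min(20, 11, 20) = 11
B (Player 1): max(18, 11) = 18
K (Player 1): max(15, 17, 5) = 17
L (Player 1): max(19, 7, 5) = 19
J (Player 2): min(17, 19) = 17
N (Player 1): max(6, 13) = 13
M (Player 2): min(13, 11, 9) = 9
I (Player 1): max(17, 9, 11) = 17
Root (Player 2): min(18, 17, 2) = 2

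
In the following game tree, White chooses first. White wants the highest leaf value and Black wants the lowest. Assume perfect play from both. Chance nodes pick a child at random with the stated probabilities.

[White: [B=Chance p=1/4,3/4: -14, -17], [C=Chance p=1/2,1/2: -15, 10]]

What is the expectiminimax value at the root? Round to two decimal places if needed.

B (Chance): 1/4·-14 + 3/4·-17 = -16.25
C (Chance): 1/2·-15 + 1/2·10 = -2.5
Root (White): max(-16.25, -2.5) = -2.5

-2.5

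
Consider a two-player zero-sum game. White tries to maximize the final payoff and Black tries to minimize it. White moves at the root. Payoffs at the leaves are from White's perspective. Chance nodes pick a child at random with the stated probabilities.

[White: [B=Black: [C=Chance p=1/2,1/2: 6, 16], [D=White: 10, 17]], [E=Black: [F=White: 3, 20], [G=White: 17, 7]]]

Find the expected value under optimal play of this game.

17

C (Chance): 1/2·6 + 1/2·16 = 11
D (White): max(10, 17) = 17
B (Black): min(11, 17) = 11
F (White): max(3, 20) = 20
G (White): max(17, 7) = 17
E (Black): min(20, 17) = 17
Root (White): max(11, 17) = 17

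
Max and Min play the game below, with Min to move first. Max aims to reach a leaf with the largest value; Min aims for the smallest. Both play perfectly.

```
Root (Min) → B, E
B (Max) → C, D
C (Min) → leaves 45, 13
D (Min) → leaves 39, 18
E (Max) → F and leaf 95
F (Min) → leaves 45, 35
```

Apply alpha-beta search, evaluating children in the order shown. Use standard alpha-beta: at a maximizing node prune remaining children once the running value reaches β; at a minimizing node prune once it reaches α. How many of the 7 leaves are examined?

6

C [α=-∞,β=+∞]: v=13
D [α=13,β=+∞]: v=18
B [α=-∞,β=+∞]: v=18
F [α=-∞,β=18]: v=35
E [α=-∞,β=18]: v=35 after child 1 ≥ β → β-cutoff, skip 1
Root [α=-∞,β=+∞]: v=18
Leaves evaluated: 6 of 7.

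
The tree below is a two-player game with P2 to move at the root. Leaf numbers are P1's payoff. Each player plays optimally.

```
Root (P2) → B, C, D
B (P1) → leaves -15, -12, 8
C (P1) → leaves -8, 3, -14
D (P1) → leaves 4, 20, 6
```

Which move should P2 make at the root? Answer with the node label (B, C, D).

B (P1): max(-15, -12, 8) = 8
C (P1): max(-8, 3, -14) = 3
D (P1): max(4, 20, 6) = 20
Root (P2): min(8, 3, 20) = 3
P2 picks the child with the lowest value: C (value 3).

C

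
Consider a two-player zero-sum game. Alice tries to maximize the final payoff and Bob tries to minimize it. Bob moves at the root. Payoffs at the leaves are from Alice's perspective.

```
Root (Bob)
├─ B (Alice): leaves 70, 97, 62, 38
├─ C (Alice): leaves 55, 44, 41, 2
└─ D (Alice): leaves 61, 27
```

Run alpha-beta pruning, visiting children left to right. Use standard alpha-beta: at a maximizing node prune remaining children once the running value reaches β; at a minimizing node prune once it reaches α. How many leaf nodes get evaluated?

9

B [α=-∞,β=+∞]: v=97
C [α=-∞,β=97]: v=55
D [α=-∞,β=55]: v=61 after child 1 ≥ β → β-cutoff, skip 1
Root [α=-∞,β=+∞]: v=55
Leaves evaluated: 9 of 10.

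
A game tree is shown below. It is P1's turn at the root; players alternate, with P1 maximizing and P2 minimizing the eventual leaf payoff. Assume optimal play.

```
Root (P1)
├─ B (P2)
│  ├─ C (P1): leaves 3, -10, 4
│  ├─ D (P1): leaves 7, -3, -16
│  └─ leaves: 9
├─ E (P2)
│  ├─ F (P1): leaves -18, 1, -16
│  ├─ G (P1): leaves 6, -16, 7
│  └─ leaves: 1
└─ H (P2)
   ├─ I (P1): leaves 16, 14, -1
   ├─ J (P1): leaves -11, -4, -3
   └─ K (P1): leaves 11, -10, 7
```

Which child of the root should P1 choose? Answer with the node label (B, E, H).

C (P1): max(3, -10, 4) = 4
D (P1): max(7, -3, -16) = 7
B (P2): min(4, 7, 9) = 4
F (P1): max(-18, 1, -16) = 1
G (P1): max(6, -16, 7) = 7
E (P2): min(1, 7, 1) = 1
I (P1): max(16, 14, -1) = 16
J (P1): max(-11, -4, -3) = -3
K (P1): max(11, -10, 7) = 11
H (P2): min(16, -3, 11) = -3
Root (P1): max(4, 1, -3) = 4
P1 picks the child with the highest value: B (value 4).

B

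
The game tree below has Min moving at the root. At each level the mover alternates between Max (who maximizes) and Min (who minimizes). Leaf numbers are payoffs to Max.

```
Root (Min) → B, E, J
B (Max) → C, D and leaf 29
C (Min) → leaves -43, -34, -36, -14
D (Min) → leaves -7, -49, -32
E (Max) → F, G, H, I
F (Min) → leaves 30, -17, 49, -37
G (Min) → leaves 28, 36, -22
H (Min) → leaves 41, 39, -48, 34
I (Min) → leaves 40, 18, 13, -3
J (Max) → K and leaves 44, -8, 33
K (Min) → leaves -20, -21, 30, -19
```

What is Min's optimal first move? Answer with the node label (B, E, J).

C (Min): min(-43, -34, -36, -14) = -43
D (Min): min(-7, -49, -32) = -49
B (Max): max(-43, -49, 29) = 29
F (Min): min(30, -17, 49, -37) = -37
G (Min): min(28, 36, -22) = -22
H (Min): min(41, 39, -48, 34) = -48
I (Min): min(40, 18, 13, -3) = -3
E (Max): max(-37, -22, -48, -3) = -3
K (Min): min(-20, -21, 30, -19) = -21
J (Max): max(-21, 44, -8, 33) = 44
Root (Min): min(29, -3, 44) = -3
Min picks the child with the lowest value: E (value -3).

E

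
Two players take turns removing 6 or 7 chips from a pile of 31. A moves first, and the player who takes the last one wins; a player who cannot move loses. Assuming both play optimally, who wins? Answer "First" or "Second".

Second

i:   0  1  2  3  4  5  6  7  8  9 10 11 12 13 14 15 16 17 18 19 20 21 22 23 24 25 26 27 28 29 30 31
     L  L  L  L  L  L  W  W  W  W  W  W  W  L  L  L  L  L  L  W  W  W  W  W  W  W  L  L  L  L  L  L
Position 31 is L, so the second player wins.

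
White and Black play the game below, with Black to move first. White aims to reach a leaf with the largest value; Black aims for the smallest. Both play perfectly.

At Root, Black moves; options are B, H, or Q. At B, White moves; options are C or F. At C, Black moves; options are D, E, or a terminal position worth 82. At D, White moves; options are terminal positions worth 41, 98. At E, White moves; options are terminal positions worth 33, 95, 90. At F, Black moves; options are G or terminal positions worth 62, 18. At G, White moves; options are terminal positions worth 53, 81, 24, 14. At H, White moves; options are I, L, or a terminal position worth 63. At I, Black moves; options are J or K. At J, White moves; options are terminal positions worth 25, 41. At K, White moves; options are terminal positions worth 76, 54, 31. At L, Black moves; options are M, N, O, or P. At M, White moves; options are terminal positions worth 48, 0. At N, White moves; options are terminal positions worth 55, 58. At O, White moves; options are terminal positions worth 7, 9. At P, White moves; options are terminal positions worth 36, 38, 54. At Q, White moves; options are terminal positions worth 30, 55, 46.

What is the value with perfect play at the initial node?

55

D (White): max(41, 98) = 98
E (White): max(33, 95, 90) = 95
C (Black): min(98, 95, 82) = 82
G (White): max(53, 81, 24, 14) = 81
F (Black): min(81, 62, 18) = 18
B (White): max(82, 18) = 82
J (White): max(25, 41) = 41
K (White): max(76, 54, 31) = 76
I (Black): min(41, 76) = 41
M (White): max(48, 0) = 48
N (White): max(55, 58) = 58
O (White): max(7, 9) = 9
P (White): max(36, 38, 54) = 54
L (Black): min(48, 58, 9, 54) = 9
H (White): max(41, 9, 63) = 63
Q (White): max(30, 55, 46) = 55
Root (Black): min(82, 63, 55) = 55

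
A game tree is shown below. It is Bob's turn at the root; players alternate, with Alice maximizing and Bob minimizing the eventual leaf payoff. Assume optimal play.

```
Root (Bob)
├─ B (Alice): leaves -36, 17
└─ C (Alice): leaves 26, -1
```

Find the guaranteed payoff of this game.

B (Alice): max(-36, 17) = 17
C (Alice): max(26, -1) = 26
Root (Bob): min(17, 26) = 17

17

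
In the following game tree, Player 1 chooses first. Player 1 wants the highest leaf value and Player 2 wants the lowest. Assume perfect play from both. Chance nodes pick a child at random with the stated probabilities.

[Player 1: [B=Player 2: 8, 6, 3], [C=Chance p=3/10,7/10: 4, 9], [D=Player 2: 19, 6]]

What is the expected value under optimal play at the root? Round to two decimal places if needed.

B (Player 2): min(8, 6, 3) = 3
C (Chance): 3/10·4 + 7/10·9 = 7.5
D (Player 2): min(19, 6) = 6
Root (Player 1): max(3, 7.5, 6) = 7.5

7.5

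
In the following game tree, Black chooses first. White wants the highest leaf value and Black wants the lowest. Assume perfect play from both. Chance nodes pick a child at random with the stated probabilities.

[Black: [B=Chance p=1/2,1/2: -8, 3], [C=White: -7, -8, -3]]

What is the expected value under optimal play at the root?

-3

B (Chance): 1/2·-8 + 1/2·3 = -2.5
C (White): max(-7, -8, -3) = -3
Root (Black): min(-2.5, -3) = -3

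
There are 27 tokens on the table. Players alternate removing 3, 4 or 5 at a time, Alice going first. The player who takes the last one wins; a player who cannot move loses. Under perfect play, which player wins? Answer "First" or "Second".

W/L table (W = player to move can force a win):
i:   0  1  2  3  4  5  6  7  8  9 10 11 12 13 14 15 16 17 18 19 20 21 22 23 24 25 26 27
     L  L  L  W  W  W  W  W  L  L  L  W  W  W  W  W  L  L  L  W  W  W  W  W  L  L  L  W
Position 27 is W, so the first player wins.

First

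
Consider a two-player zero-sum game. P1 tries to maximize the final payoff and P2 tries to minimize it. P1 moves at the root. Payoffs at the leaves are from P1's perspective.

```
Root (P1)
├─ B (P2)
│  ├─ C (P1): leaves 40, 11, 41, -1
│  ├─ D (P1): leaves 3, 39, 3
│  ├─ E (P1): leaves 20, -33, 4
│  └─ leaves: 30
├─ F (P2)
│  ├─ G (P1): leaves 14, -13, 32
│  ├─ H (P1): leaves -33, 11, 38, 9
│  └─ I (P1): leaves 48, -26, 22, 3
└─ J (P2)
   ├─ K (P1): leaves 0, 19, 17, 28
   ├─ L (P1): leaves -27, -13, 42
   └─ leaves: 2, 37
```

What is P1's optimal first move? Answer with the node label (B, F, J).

C (P1): max(40, 11, 41, -1) = 41
D (P1): max(3, 39, 3) = 39
E (P1): max(20, -33, 4) = 20
B (P2): min(41, 39, 20, 30) = 20
G (P1): max(14, -13, 32) = 32
H (P1): max(-33, 11, 38, 9) = 38
I (P1): max(48, -26, 22, 3) = 48
F (P2): min(32, 38, 48) = 32
K (P1): max(0, 19, 17, 28) = 28
L (P1): max(-27, -13, 42) = 42
J (P2): min(28, 42, 2, 37) = 2
Root (P1): max(20, 32, 2) = 32
P1 picks the child with the highest value: F (value 32).

F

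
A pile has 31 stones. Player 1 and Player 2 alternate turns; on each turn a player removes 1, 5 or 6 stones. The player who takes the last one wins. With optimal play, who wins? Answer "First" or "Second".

First

Positions where the player to move wins (W) vs loses (L):
i:   0  1  2  3  4  5  6  7  8  9 10 11 12 13 14 15 16 17 18 19 20 21 22 23 24 25 26 27 28 29 30 31
     L  W  L  W  L  W  W  W  W  W  W  L  W  L  W  L  W  W  W  W  W  W  L  W  L  W  L  W  W  W  W  W
Position 31 is W, so the first player wins.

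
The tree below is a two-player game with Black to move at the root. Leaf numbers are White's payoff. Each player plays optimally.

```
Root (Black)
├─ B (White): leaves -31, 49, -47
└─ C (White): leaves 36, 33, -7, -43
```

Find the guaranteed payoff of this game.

36

B (White): max(-31, 49, -47) = 49
C (White): max(36, 33, -7, -43) = 36
Root (Black): min(49, 36) = 36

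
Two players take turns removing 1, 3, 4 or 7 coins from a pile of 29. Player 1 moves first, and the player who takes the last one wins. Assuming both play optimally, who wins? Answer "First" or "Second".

Mark each pile size as W (mover wins) or L (mover loses):
i:   0  1  2  3  4  5  6  7  8  9 10 11 12 13 14 15 16 17 18 19 20 21 22 23 24 25 26 27 28 29
     L  W  L  W  W  W  W  W  L  W  L  W  W  W  W  W  L  W  L  W  W  W  W  W  L  W  L  W  W  W
Position 29 is W, so the first player wins.

First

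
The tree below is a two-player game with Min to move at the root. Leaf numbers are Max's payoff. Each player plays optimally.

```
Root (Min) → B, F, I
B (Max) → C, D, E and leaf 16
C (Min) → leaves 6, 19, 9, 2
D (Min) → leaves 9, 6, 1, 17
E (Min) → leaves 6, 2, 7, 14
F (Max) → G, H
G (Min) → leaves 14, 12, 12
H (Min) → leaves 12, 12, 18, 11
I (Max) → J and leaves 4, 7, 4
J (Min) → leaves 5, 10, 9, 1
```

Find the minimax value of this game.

7

C (Min): min(6, 19, 9, 2) = 2
D (Min): min(9, 6, 1, 17) = 1
E (Min): min(6, 2, 7, 14) = 2
B (Max): max(2, 1, 2, 16) = 16
G (Min): min(14, 12, 12) = 12
H (Min): min(12, 12, 18, 11) = 11
F (Max): max(12, 11) = 12
J (Min): min(5, 10, 9, 1) = 1
I (Max): max(1, 4, 7, 4) = 7
Root (Min): min(16, 12, 7) = 7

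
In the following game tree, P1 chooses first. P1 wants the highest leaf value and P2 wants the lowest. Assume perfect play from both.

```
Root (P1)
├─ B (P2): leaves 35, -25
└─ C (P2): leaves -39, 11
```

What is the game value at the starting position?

B (P2): min(35, -25) = -25
C (P2): min(-39, 11) = -39
Root (P1): max(-25, -39) = -25

-25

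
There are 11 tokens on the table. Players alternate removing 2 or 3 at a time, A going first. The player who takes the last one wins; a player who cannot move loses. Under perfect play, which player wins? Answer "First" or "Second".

Positions where the player to move wins (W) vs loses (L):
i:   0  1  2  3  4  5  6  7  8  9 10 11
     L  L  W  W  W  L  L  W  W  W  L  L
Position 11 is L, so the second player wins.

Second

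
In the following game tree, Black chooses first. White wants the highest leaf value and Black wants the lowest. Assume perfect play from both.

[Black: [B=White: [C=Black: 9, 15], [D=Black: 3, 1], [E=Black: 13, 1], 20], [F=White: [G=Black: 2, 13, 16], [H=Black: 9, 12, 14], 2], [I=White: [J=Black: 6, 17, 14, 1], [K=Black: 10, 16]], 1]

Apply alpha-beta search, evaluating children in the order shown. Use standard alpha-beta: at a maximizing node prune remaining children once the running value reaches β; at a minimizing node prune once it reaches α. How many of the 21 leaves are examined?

C [α=-∞,β=+∞]: v=9
D [α=9,β=+∞]: v=3 after child 1 ≤ α → α-cutoff, skip 1
E [α=9,β=+∞]: v=1
B [α=-∞,β=+∞]: v=20
G [α=-∞,β=20]: v=2
H [α=2,β=20]: v=9
F [α=-∞,β=20]: v=9
J [α=-∞,β=9]: v=1
K [α=1,β=9]: v=10
I [α=-∞,β=9]: v=10
Root [α=-∞,β=+∞]: v=1
Leaves evaluated: 20 of 21.

20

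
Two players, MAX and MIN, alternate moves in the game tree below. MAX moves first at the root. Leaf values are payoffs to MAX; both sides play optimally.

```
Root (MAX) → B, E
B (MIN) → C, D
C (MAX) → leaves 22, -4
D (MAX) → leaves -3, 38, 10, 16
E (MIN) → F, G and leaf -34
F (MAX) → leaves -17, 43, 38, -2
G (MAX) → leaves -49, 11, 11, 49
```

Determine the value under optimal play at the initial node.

22

C (MAX): max(22, -4) = 22
D (MAX): max(-3, 38, 10, 16) = 38
B (MIN): min(22, 38) = 22
F (MAX): max(-17, 43, 38, -2) = 43
G (MAX): max(-49, 11, 11, 49) = 49
E (MIN): min(43, 49, -34) = -34
Root (MAX): max(22, -34) = 22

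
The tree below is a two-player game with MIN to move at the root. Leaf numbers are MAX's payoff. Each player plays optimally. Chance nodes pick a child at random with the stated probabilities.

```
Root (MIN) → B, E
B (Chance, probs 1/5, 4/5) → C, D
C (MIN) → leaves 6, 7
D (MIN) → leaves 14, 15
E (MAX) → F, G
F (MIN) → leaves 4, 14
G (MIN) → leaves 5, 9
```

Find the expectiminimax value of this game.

5

C (MIN): min(6, 7) = 6
D (MIN): min(14, 15) = 14
B (Chance): 1/5·6 + 4/5·14 = 12.4
F (MIN): min(4, 14) = 4
G (MIN): min(5, 9) = 5
E (MAX): max(4, 5) = 5
Root (MIN): min(12.4, 5) = 5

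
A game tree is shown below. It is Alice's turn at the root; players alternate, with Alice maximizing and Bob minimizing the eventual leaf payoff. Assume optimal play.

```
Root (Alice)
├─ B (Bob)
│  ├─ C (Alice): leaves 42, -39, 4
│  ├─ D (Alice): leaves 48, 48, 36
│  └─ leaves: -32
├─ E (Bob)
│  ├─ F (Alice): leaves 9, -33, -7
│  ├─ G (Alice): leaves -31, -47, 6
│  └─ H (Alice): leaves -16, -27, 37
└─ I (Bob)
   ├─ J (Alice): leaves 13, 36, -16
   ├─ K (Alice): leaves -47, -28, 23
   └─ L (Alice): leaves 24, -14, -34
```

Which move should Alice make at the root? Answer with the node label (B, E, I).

I

C (Alice): max(42, -39, 4) = 42
D (Alice): max(48, 48, 36) = 48
B (Bob): min(42, 48, -32) = -32
F (Alice): max(9, -33, -7) = 9
G (Alice): max(-31, -47, 6) = 6
H (Alice): max(-16, -27, 37) = 37
E (Bob): min(9, 6, 37) = 6
J (Alice): max(13, 36, -16) = 36
K (Alice): max(-47, -28, 23) = 23
L (Alice): max(24, -14, -34) = 24
I (Bob): min(36, 23, 24) = 23
Root (Alice): max(-32, 6, 23) = 23
Alice picks the child with the highest value: I (value 23).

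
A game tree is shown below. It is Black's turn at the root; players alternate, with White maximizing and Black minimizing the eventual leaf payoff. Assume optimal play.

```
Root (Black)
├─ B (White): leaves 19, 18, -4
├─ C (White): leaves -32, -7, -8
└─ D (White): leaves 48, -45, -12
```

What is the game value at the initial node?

B (White): max(19, 18, -4) = 19
C (White): max(-32, -7, -8) = -7
D (White): max(48, -45, -12) = 48
Root (Black): min(19, -7, 48) = -7

-7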